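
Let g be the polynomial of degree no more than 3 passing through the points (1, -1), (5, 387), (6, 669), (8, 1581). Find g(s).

Using the Lagrange interpolation formula with nodes 1, 5, 6, 8:
  L_0(s) = (s - 5)(s - 6)(s - 8) / -140
  L_1(s) = (s - 1)(s - 6)(s - 8) / 12
  L_2(s) = (s - 1)(s - 5)(s - 8) / -10
  L_3(s) = (s - 1)(s - 5)(s - 6) / 42
Then g(s) = -1·L_0(s) + 387·L_1(s) + 669·L_2(s) + 1581·L_3(s).
Expanding and collecting terms gives g(s) = 3s³ + s² - 2s - 3.
Check: g(8) = 1581. ✓

g(s) = 3s^3 + s^2 - 2s - 3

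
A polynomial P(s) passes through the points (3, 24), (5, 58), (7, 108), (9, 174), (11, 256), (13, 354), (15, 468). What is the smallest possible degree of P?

2

Forward differences of the values at s = 3, 5, 7, 9, 11, 13, 15:
  P  : 24  58  108  174  256  354  468
  Δ  : 34  50  66  82  98  114
  Δ^2: 16  16  16  16  16
  Δ^3: 0  0  0  0
  Δ^4: 0  0  0
  Δ^5: 0  0
  Δ^6: 0
The second differences are constant (16) and nonzero, while all higher differences vanish, so the minimal degree is 2.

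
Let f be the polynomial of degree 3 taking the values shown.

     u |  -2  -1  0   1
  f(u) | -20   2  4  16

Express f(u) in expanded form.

f(u) = 5u^3 + 5u^2 + 2u + 4

Write f(u) = au^3 + bu^2 + cu + d. Substituting each data point gives a linear system:
  -8a + 4b - 2c + d = -20
  -a + b - c + d = 2
  d = 4
  a + b + c + d = 16
Solving the system yields a = 5, b = 5, c = 2, d = 4.
So f(u) = 5u³ + 5u² + 2u + 4.
Check: f(1) = 16. ✓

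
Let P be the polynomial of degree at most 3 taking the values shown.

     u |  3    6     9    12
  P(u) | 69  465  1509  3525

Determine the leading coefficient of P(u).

2

Write P(u) = au^3 + bu^2 + cu + d. Substituting each data point gives a linear system:
  27a + 9b + 3c + d = 69
  216a + 36b + 6c + d = 465
  729a + 81b + 9c + d = 1509
  1728a + 144b + 12c + d = 3525
Solving the system yields a = 2, b = 0, c = 6, d = -3.
So P(u) = 2u^3 + 6u - 3.
The leading coefficient is 2.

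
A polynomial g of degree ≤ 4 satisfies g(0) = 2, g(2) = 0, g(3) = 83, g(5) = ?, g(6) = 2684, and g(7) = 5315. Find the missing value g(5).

1167

The 5 known points determine the degree-4 polynomial uniquely.
Write g(x) = ax^4 + bx^3 + cx^2 + dx + e. Substituting each data point gives a linear system:
  e = 2
  16a + 8b + 4c + 2d + e = 0
  81a + 27b + 9c + 3d + e = 83
  1296a + 216b + 36c + 6d + e = 2684
  2401a + 343b + 49c + 7d + e = 5315
Solving the system yields a = 3, b = -5, c = -4, d = 3, e = 2.
So g(x) = 3x^4 - 5x^3 - 4x^2 + 3x + 2.
Then g(5) = 1167.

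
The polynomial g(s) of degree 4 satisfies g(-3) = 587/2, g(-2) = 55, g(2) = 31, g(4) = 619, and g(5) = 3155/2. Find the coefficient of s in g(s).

Write g(s) = as^4 + bs^3 + cs^2 + ds + e. Substituting each data point gives a linear system:
  81a - 27b + 9c - 3d + e = 587/2
  16a - 8b + 4c - 2d + e = 55
  16a + 8b + 4c + 2d + e = 31
  256a + 64b + 16c + 4d + e = 619
  625a + 125b + 25c + 5d + e = 3155/2
Solving the system yields a = 3, b = -5/2, c = 0, d = 4, e = -5.
So g(s) = 3s⁴ - (5/2)s³ + 4s - 5.
The coefficient of s is 4.

4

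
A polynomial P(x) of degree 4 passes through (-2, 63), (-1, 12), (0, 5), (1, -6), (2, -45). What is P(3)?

Using the Lagrange interpolation formula with nodes -2, -1, 0, 1, 2:
  L_0(x) = (x + 1)x(x - 1)(x - 2) / 24
  L_1(x) = (x + 2)x(x - 1)(x - 2) / -6
  L_2(x) = (x + 2)(x + 1)(x - 1)(x - 2) / 4
  L_3(x) = (x + 2)(x + 1)x(x - 2) / -6
  L_4(x) = (x + 2)(x + 1)x(x - 1) / 24
Then P(x) = 63·L_0(x) + 12·L_1(x) + 5·L_2(x) - 6·L_3(x) - 45·L_4(x).
Expanding and collecting terms gives P(x) = x^4 - 6x^3 - 3x^2 - 3x + 5.
Evaluating at x = 3: P(3) = -112.

-112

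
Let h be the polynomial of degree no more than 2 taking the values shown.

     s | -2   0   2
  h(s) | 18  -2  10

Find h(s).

Write h(s) = as^2 + bs + c. Substituting each data point gives a linear system:
  4a - 2b + c = 18
  c = -2
  4a + 2b + c = 10
Solving the system yields a = 4, b = -2, c = -2.
So h(s) = 4s² - 2s - 2.
Check: h(-2) = 18. ✓

h(s) = 4s^2 - 2s - 2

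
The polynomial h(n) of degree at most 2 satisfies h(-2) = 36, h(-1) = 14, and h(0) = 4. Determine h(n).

h(n) = 6n^2 - 4n + 4

Write h(n) = an^2 + bn + c. Substituting each data point gives a linear system:
  4a - 2b + c = 36
  a - b + c = 14
  c = 4
Solving the system yields a = 6, b = -4, c = 4.
So h(n) = 6n^2 - 4n + 4.
Check: h(0) = 4. ✓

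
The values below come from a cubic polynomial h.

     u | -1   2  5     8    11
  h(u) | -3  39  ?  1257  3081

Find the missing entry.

The 4 known points determine the degree-3 polynomial uniquely.
Write h(u) = au^3 + bu^2 + cu + d. Substituting each data point gives a linear system:
  -a + b - c + d = -3
  8a + 4b + 2c + d = 39
  512a + 64b + 8c + d = 1257
  1331a + 121b + 11c + d = 3081
Solving the system yields a = 2, b = 3, c = 5, d = 1.
So h(u) = 2u^3 + 3u^2 + 5u + 1.
Then h(5) = 351.

351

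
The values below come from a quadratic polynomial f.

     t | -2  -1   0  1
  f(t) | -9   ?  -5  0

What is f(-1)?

On equispaced nodes a degree-2 polynomial has vanishing third forward difference, so
  - f(-2) + 3·f(-1) - 3·f(0) + f(1) = 0.
Substituting the known values and solving for f(-1):
  3·f(-1) = -24
  f(-1) = -8.

-8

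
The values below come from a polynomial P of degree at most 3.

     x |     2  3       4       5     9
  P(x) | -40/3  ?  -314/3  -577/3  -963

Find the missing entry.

-47

The 4 known points determine the degree-3 polynomial uniquely.
Write P(x) = ax^3 + bx^2 + cx + d. Substituting each data point gives a linear system:
  8a + 4b + 2c + d = -40/3
  64a + 16b + 4c + d = -314/3
  125a + 25b + 5c + d = -577/3
  729a + 81b + 9c + d = -963
Solving the system yields a = -1, b = -3, c = 1/3, d = 6.
So P(x) = -x³ - 3x² + (1/3)x + 6.
Then P(3) = -47.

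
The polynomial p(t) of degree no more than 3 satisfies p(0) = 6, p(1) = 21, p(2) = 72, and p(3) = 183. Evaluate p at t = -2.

-12

Forward differences of the values at t = 0, 1, 2, 3:
  p  : 6  21  72  183
  Δ  : 15  51  111
  Δ^2: 36  60
  Δ^3: 24
The third differences are constant, confirming degree 3.
Interpolating (Newton forward form) and evaluating at t = -2 gives p(-2) = -12.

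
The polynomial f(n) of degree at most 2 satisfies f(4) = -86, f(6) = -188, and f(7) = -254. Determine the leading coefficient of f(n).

Write f(n) = an^2 + bn + c. Substituting each data point gives a linear system:
  16a + 4b + c = -86
  36a + 6b + c = -188
  49a + 7b + c = -254
Solving the system yields a = -5, b = -1, c = -2.
So f(n) = -5n² - n - 2.
The leading coefficient is -5.

-5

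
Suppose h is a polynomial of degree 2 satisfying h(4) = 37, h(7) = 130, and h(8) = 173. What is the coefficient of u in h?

Write h(u) = au^2 + bu + c. Substituting each data point gives a linear system:
  16a + 4b + c = 37
  49a + 7b + c = 130
  64a + 8b + c = 173
Solving the system yields a = 3, b = -2, c = -3.
So h(u) = 3u^2 - 2u - 3.
The coefficient of u is -2.

-2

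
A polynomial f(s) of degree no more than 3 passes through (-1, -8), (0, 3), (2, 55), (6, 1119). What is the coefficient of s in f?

Write f(s) = as^3 + bs^2 + cs + d. Substituting each data point gives a linear system:
  -a + b - c + d = -8
  d = 3
  8a + 4b + 2c + d = 55
  216a + 36b + 6c + d = 1119
Solving the system yields a = 5, b = 0, c = 6, d = 3.
So f(s) = 5s^3 + 6s + 3.
The coefficient of s is 6.

6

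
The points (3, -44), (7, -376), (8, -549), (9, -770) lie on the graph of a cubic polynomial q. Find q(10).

Write q(n) = an^3 + bn^2 + cn + d. Substituting each data point gives a linear system:
  27a + 9b + 3c + d = -44
  343a + 49b + 7c + d = -376
  512a + 64b + 8c + d = -549
  729a + 81b + 9c + d = -770
Solving the system yields a = -1, b = 0, c = -4, d = -5.
So q(n) = -n^3 - 4n - 5.
Then q(10) = -1045.

-1045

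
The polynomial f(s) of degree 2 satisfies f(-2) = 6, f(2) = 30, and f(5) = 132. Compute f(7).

240

Write f(s) = as^2 + bs + c. Substituting each data point gives a linear system:
  4a - 2b + c = 6
  4a + 2b + c = 30
  25a + 5b + c = 132
Solving the system yields a = 4, b = 6, c = 2.
So f(s) = 4s² + 6s + 2.
Then f(7) = 240.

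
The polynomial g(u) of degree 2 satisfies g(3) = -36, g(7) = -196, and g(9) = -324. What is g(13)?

-676

Write g(u) = au^2 + bu + c. Substituting each data point gives a linear system:
  9a + 3b + c = -36
  49a + 7b + c = -196
  81a + 9b + c = -324
Solving the system yields a = -4, b = 0, c = 0.
So g(u) = -4u^2.
Then g(13) = -676.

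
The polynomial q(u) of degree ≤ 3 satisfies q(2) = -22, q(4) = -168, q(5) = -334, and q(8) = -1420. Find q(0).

-4

Using the Lagrange interpolation formula with nodes 2, 4, 5, 8:
  L_0(u) = (u - 4)(u - 5)(u - 8) / -36
  L_1(u) = (u - 2)(u - 5)(u - 8) / 8
  L_2(u) = (u - 2)(u - 4)(u - 8) / -9
  L_3(u) = (u - 2)(u - 4)(u - 5) / 72
Then q(u) = -22·L_0(u) - 168·L_1(u) - 334·L_2(u) - 1420·L_3(u).
Expanding and collecting terms gives q(u) = -3u^3 + 2u^2 - u - 4.
Evaluating at u = 0: q(0) = -4.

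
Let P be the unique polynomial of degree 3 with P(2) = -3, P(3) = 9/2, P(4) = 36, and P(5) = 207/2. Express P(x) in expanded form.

P(x) = 2x^3 - 6x^2 - (1/2)x + 6

Write P(x) = ax^3 + bx^2 + cx + d. Substituting each data point gives a linear system:
  8a + 4b + 2c + d = -3
  27a + 9b + 3c + d = 9/2
  64a + 16b + 4c + d = 36
  125a + 25b + 5c + d = 207/2
Solving the system yields a = 2, b = -6, c = -1/2, d = 6.
So P(x) = 2x^3 - 6x^2 - (1/2)x + 6.
Check: P(5) = 207/2. ✓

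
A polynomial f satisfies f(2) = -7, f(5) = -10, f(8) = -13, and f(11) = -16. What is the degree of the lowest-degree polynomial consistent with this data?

1

Forward differences of the values at n = 2, 5, 8, 11:
  f  : -7  -10  -13  -16
  Δ  : -3  -3  -3
  Δ^2: 0  0
  Δ^3: 0
The first differences are constant (-3) and nonzero, while all higher differences vanish, so the minimal degree is 1.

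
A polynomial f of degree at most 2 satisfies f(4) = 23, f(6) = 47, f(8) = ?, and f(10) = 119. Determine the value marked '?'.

The 3 known points determine the degree-2 polynomial uniquely.
Write f(u) = au^2 + bu + c. Substituting each data point gives a linear system:
  16a + 4b + c = 23
  36a + 6b + c = 47
  100a + 10b + c = 119
Solving the system yields a = 1, b = 2, c = -1.
So f(u) = u^2 + 2u - 1.
Then f(8) = 79.

79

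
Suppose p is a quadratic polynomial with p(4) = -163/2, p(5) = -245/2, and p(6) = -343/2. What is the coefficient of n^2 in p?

Write p(n) = an^2 + bn + c. Substituting each data point gives a linear system:
  16a + 4b + c = -163/2
  25a + 5b + c = -245/2
  36a + 6b + c = -343/2
Solving the system yields a = -4, b = -5, c = 5/2.
So p(n) = -4n^2 - 5n + 5/2.
The leading coefficient is -4.

-4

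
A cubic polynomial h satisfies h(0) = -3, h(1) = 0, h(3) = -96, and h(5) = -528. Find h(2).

-21

Using the Lagrange interpolation formula with nodes 0, 1, 3, 5:
  L_0(x) = (x - 1)(x - 3)(x - 5) / -15
  L_1(x) = x(x - 3)(x - 5) / 8
  L_2(x) = x(x - 1)(x - 5) / -12
  L_3(x) = x(x - 1)(x - 3) / 40
Then h(x) = -3·L_0(x) + 0·L_1(x) - 96·L_2(x) - 528·L_3(x).
Expanding and collecting terms gives h(x) = -5x^3 + 3x^2 + 5x - 3.
Evaluating at x = 2: h(2) = -21.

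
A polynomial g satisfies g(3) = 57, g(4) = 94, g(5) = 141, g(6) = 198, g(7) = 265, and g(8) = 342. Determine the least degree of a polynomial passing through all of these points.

Forward differences of the values at u = 3, 4, 5, 6, 7, 8:
  g  : 57  94  141  198  265  342
  Δ  : 37  47  57  67  77
  Δ^2: 10  10  10  10
  Δ^3: 0  0  0
  Δ^4: 0  0
  Δ^5: 0
The second differences are constant (10) and nonzero, while all higher differences vanish, so the minimal degree is 2.

2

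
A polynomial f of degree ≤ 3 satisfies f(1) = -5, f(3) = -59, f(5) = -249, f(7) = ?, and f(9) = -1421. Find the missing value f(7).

-671

The 4 known points determine the degree-3 polynomial uniquely.
Write f(u) = au^3 + bu^2 + cu + d. Substituting each data point gives a linear system:
  a + b + c + d = -5
  27a + 9b + 3c + d = -59
  125a + 25b + 5c + d = -249
  729a + 81b + 9c + d = -1421
Solving the system yields a = -2, b = 1, c = -5, d = 1.
So f(u) = -2u^3 + u^2 - 5u + 1.
Then f(7) = -671.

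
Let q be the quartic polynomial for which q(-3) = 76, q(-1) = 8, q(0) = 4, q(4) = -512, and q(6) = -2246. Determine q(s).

q(s) = -s^4 - 5s^3 + 3s^2 + 3s + 4

Using the Lagrange interpolation formula with nodes -3, -1, 0, 4, 6:
  L_0(s) = (s + 1)s(s - 4)(s - 6) / 378
  L_1(s) = (s + 3)s(s - 4)(s - 6) / -70
  L_2(s) = (s + 3)(s + 1)(s - 4)(s - 6) / 72
  L_3(s) = (s + 3)(s + 1)s(s - 6) / -280
  L_4(s) = (s + 3)(s + 1)s(s - 4) / 756
Then q(s) = 76·L_0(s) + 8·L_1(s) + 4·L_2(s) - 512·L_3(s) - 2246·L_4(s).
Expanding and collecting terms gives q(s) = -s⁴ - 5s³ + 3s² + 3s + 4.
Check: q(0) = 4. ✓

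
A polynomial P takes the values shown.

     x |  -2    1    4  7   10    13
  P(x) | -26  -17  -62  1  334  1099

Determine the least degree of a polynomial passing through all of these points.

3

Forward differences of the values at x = -2, 1, 4, 7, 10, 13:
  P  : -26  -17  -62  1  334  1099
  Δ  : 9  -45  63  333  765
  Δ^2: -54  108  270  432
  Δ^3: 162  162  162
  Δ^4: 0  0
  Δ^5: 0
The third differences are constant (162) and nonzero, while all higher differences vanish, so the minimal degree is 3.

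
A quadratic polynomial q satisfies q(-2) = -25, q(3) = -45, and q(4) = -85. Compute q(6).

-201

Using the Lagrange interpolation formula with nodes -2, 3, 4:
  L_0(x) = (x - 3)(x - 4) / 30
  L_1(x) = (x + 2)(x - 4) / -5
  L_2(x) = (x + 2)(x - 3) / 6
Then q(x) = -25·L_0(x) - 45·L_1(x) - 85·L_2(x).
Expanding and collecting terms gives q(x) = -6x^2 + 2x + 3.
Evaluating at x = 6: q(6) = -201.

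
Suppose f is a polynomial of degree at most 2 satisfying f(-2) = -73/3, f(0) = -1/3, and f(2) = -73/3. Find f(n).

Write f(n) = an^2 + bn + c. Substituting each data point gives a linear system:
  4a - 2b + c = -73/3
  c = -1/3
  4a + 2b + c = -73/3
Solving the system yields a = -6, b = 0, c = -1/3.
So f(n) = -6n^2 - 1/3.
Check: f(0) = -1/3. ✓

f(n) = -6n^2 - 1/3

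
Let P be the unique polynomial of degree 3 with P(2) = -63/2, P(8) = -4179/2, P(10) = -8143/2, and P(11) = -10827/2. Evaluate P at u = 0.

Write P(u) = au^3 + bu^2 + cu + d. Substituting each data point gives a linear system:
  8a + 4b + 2c + d = -63/2
  512a + 64b + 8c + d = -4179/2
  1000a + 100b + 10c + d = -8143/2
  1331a + 121b + 11c + d = -10827/2
Solving the system yields a = -4, b = -1, c = 3, d = -3/2.
So P(u) = -4u^3 - u^2 + 3u - 3/2.
Then P(0) = -3/2.

-3/2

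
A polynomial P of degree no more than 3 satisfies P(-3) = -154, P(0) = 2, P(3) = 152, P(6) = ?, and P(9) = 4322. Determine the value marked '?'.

1268

On equispaced nodes a degree-3 polynomial has vanishing fourth forward difference, so
  P(-3) - 4·P(0) + 6·P(3) - 4·P(6) + P(9) = 0.
Substituting the known values and solving for P(6):
  -4·P(6) = -5072
  P(6) = 1268.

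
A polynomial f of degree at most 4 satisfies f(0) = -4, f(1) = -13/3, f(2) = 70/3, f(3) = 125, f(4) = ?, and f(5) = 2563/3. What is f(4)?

1112/3

The 5 known points determine the degree-4 polynomial uniquely.
Write f(n) = an^4 + bn^3 + cn^2 + dn + e. Substituting each data point gives a linear system:
  e = -4
  a + b + c + d + e = -13/3
  16a + 8b + 4c + 2d + e = 70/3
  81a + 27b + 9c + 3d + e = 125
  625a + 125b + 25c + 5d + e = 2563/3
Solving the system yields a = 1, b = 5/3, c = 2, d = -5, e = -4.
So f(n) = n⁴ + (5/3)n³ + 2n² - 5n - 4.
Then f(4) = 1112/3.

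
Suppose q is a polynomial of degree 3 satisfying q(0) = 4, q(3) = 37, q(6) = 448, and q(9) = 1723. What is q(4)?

108

Using the Lagrange interpolation formula with nodes 0, 3, 6, 9:
  L_0(n) = (n - 3)(n - 6)(n - 9) / -162
  L_1(n) = n(n - 6)(n - 9) / 54
  L_2(n) = n(n - 3)(n - 9) / -54
  L_3(n) = n(n - 3)(n - 6) / 162
Then q(n) = 4·L_0(n) + 37·L_1(n) + 448·L_2(n) + 1723·L_3(n).
Expanding and collecting terms gives q(n) = 3n^3 - 6n^2 + 2n + 4.
Evaluating at n = 4: q(4) = 108.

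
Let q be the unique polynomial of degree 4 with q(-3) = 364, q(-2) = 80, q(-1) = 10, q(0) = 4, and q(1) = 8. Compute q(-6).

Write q(x) = ax^4 + bx^3 + cx^2 + dx + e. Substituting each data point gives a linear system:
  81a - 27b + 9c - 3d + e = 364
  16a - 8b + 4c - 2d + e = 80
  a - b + c - d + e = 10
  e = 4
  a + b + c + d + e = 8
Solving the system yields a = 4, b = -1, c = 1, d = 0, e = 4.
So q(x) = 4x^4 - x^3 + x^2 + 4.
Then q(-6) = 5440.

5440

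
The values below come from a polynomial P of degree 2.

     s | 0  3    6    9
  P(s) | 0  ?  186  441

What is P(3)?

On equispaced nodes a degree-2 polynomial has vanishing third forward difference, so
  - P(0) + 3·P(3) - 3·P(6) + P(9) = 0.
Substituting the known values and solving for P(3):
  3·P(3) = 117
  P(3) = 39.

39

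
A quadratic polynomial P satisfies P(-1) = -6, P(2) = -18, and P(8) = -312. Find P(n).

Using the Lagrange interpolation formula with nodes -1, 2, 8:
  L_0(n) = (n - 2)(n - 8) / 27
  L_1(n) = (n + 1)(n - 8) / -18
  L_2(n) = (n + 1)(n - 2) / 54
Then P(n) = -6·L_0(n) - 18·L_1(n) - 312·L_2(n).
Expanding and collecting terms gives P(n) = -5n² + n.
Check: P(-1) = -6. ✓

P(n) = -5n^2 + n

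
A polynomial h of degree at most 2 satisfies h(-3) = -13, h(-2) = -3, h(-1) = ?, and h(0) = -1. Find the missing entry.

1

The 3 known points determine the degree-2 polynomial uniquely.
Write h(t) = at^2 + bt + c. Substituting each data point gives a linear system:
  9a - 3b + c = -13
  4a - 2b + c = -3
  c = -1
Solving the system yields a = -3, b = -5, c = -1.
So h(t) = -3t^2 - 5t - 1.
Then h(-1) = 1.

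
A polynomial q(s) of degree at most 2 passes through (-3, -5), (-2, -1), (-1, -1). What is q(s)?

q(s) = -2s^2 - 6s - 5

Using the Lagrange interpolation formula with nodes -3, -2, -1:
  L_0(s) = (s + 2)(s + 1) / 2
  L_1(s) = (s + 3)(s + 1) / -1
  L_2(s) = (s + 3)(s + 2) / 2
Then q(s) = -5·L_0(s) - 1·L_1(s) - 1·L_2(s).
Expanding and collecting terms gives q(s) = -2s^2 - 6s - 5.
Check: q(-1) = -1. ✓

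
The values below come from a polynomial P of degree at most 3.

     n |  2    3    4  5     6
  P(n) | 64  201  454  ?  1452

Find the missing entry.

859

On equispaced nodes a degree-3 polynomial has vanishing fourth forward difference, so
  P(2) - 4·P(3) + 6·P(4) - 4·P(5) + P(6) = 0.
Substituting the known values and solving for P(5):
  -4·P(5) = -3436
  P(5) = 859.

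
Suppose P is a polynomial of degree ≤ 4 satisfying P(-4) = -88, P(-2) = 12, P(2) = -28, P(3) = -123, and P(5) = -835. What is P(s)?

Write P(s) = as^4 + bs^3 + cs^2 + ds + e. Substituting each data point gives a linear system:
  256a - 64b + 16c - 4d + e = -88
  16a - 8b + 4c - 2d + e = 12
  16a + 8b + 4c + 2d + e = -28
  81a + 27b + 9c + 3d + e = -123
  625a + 125b + 25c + 5d + e = -835
Solving the system yields a = -1, b = -2, c = 2, d = -2, e = 0.
So P(s) = -s^4 - 2s^3 + 2s^2 - 2s.
Check: P(2) = -28. ✓

P(s) = -s^4 - 2s^3 + 2s^2 - 2s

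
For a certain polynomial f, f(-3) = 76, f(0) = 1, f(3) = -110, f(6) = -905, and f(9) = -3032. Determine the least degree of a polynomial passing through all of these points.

3

Forward differences of the values at x = -3, 0, 3, 6, 9:
  f  : 76  1  -110  -905  -3032
  Δ  : -75  -111  -795  -2127
  Δ^2: -36  -684  -1332
  Δ^3: -648  -648
  Δ^4: 0
The third differences are constant (-648) and nonzero, while all higher differences vanish, so the minimal degree is 3.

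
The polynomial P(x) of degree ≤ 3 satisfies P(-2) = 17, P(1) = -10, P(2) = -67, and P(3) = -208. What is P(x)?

Write P(x) = ax^3 + bx^2 + cx + d. Substituting each data point gives a linear system:
  -8a + 4b - 2c + d = 17
  a + b + c + d = -10
  8a + 4b + 2c + d = -67
  27a + 9b + 3c + d = -208
Solving the system yields a = -6, b = -6, c = 3, d = -1.
So P(x) = -6x³ - 6x² + 3x - 1.
Check: P(2) = -67. ✓

P(x) = -6x^3 - 6x^2 + 3x - 1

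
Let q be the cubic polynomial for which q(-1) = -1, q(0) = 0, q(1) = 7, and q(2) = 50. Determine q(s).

Write q(s) = as^3 + bs^2 + cs + d. Substituting each data point gives a linear system:
  -a + b - c + d = -1
  d = 0
  a + b + c + d = 7
  8a + 4b + 2c + d = 50
Solving the system yields a = 5, b = 3, c = -1, d = 0.
So q(s) = 5s^3 + 3s^2 - s.
Check: q(1) = 7. ✓

q(s) = 5s^3 + 3s^2 - s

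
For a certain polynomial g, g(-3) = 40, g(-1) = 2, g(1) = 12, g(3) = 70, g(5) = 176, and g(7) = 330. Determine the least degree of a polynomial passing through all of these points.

2

Forward differences of the values at x = -3, -1, 1, 3, 5, 7:
  g  : 40  2  12  70  176  330
  Δ  : -38  10  58  106  154
  Δ^2: 48  48  48  48
  Δ^3: 0  0  0
  Δ^4: 0  0
  Δ^5: 0
The second differences are constant (48) and nonzero, while all higher differences vanish, so the minimal degree is 2.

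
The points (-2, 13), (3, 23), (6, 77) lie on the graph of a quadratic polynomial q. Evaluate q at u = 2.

13

Using the Lagrange interpolation formula with nodes -2, 3, 6:
  L_0(u) = (u - 3)(u - 6) / 40
  L_1(u) = (u + 2)(u - 6) / -15
  L_2(u) = (u + 2)(u - 3) / 24
Then q(u) = 13·L_0(u) + 23·L_1(u) + 77·L_2(u).
Expanding and collecting terms gives q(u) = 2u^2 + 5.
Evaluating at u = 2: q(2) = 13.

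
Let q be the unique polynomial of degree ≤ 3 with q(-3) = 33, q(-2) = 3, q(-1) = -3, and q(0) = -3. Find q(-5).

Write q(x) = ax^3 + bx^2 + cx + d. Substituting each data point gives a linear system:
  -27a + 9b - 3c + d = 33
  -8a + 4b - 2c + d = 3
  -a + b - c + d = -3
  d = -3
Solving the system yields a = -3, b = -6, c = -3, d = -3.
So q(x) = -3x³ - 6x² - 3x - 3.
Then q(-5) = 237.

237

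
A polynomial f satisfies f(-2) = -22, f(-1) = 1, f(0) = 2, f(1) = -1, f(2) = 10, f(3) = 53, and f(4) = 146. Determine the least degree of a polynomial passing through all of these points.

Forward differences of the values at x = -2, -1, 0, 1, 2, 3, 4:
  f  : -22  1  2  -1  10  53  146
  Δ  : 23  1  -3  11  43  93
  Δ^2: -22  -4  14  32  50
  Δ^3: 18  18  18  18
  Δ^4: 0  0  0
  Δ^5: 0  0
  Δ^6: 0
The third differences are constant (18) and nonzero, while all higher differences vanish, so the minimal degree is 3.

3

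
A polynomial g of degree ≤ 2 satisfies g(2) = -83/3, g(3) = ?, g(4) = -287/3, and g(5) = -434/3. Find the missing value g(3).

-170/3

The 3 known points determine the degree-2 polynomial uniquely.
Write g(x) = ax^2 + bx + c. Substituting each data point gives a linear system:
  4a + 2b + c = -83/3
  16a + 4b + c = -287/3
  25a + 5b + c = -434/3
Solving the system yields a = -5, b = -4, c = 1/3.
So g(x) = -5x^2 - 4x + 1/3.
Then g(3) = -170/3.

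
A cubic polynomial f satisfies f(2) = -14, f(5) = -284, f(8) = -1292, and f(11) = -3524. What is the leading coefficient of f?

-3

Write f(t) = at^3 + bt^2 + ct + d. Substituting each data point gives a linear system:
  8a + 4b + 2c + d = -14
  125a + 25b + 5c + d = -284
  512a + 64b + 8c + d = -1292
  1331a + 121b + 11c + d = -3524
Solving the system yields a = -3, b = 4, c = -1, d = -4.
So f(t) = -3t^3 + 4t^2 - t - 4.
The leading coefficient is -3.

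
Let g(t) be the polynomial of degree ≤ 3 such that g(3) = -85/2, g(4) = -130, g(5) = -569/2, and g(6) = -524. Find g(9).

-3865/2

Forward differences of the values at t = 3, 4, 5, 6:
  g  : -85/2  -130  -569/2  -524
  Δ  : -175/2  -309/2  -479/2
  Δ^2: -67  -85
  Δ^3: -18
The third differences are constant, confirming degree 3.
Interpolating (Newton forward form) and evaluating at t = 9 gives g(9) = -3865/2.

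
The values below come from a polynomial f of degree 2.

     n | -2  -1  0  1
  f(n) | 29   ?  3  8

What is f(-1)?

On equispaced nodes a degree-2 polynomial has vanishing third forward difference, so
  - f(-2) + 3·f(-1) - 3·f(0) + f(1) = 0.
Substituting the known values and solving for f(-1):
  3·f(-1) = 30
  f(-1) = 10.

10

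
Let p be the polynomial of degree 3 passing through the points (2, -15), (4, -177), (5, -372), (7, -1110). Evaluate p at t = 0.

3

Write p(t) = at^3 + bt^2 + ct + d. Substituting each data point gives a linear system:
  8a + 4b + 2c + d = -15
  64a + 16b + 4c + d = -177
  125a + 25b + 5c + d = -372
  343a + 49b + 7c + d = -1110
Solving the system yields a = -4, b = 6, c = -5, d = 3.
So p(t) = -4t^3 + 6t^2 - 5t + 3.
Then p(0) = 3.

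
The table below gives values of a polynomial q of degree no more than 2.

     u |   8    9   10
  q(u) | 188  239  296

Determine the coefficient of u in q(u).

0

Write q(u) = au^2 + bu + c. Substituting each data point gives a linear system:
  64a + 8b + c = 188
  81a + 9b + c = 239
  100a + 10b + c = 296
Solving the system yields a = 3, b = 0, c = -4.
So q(u) = 3u^2 - 4.
The coefficient of u is 0.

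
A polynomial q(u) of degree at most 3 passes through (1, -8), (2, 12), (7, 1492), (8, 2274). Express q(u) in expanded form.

Write q(u) = au^3 + bu^2 + cu + d. Substituting each data point gives a linear system:
  a + b + c + d = -8
  8a + 4b + 2c + d = 12
  343a + 49b + 7c + d = 1492
  512a + 64b + 8c + d = 2274
Solving the system yields a = 5, b = -4, c = -3, d = -6.
So q(u) = 5u^3 - 4u^2 - 3u - 6.
Check: q(8) = 2274. ✓

q(u) = 5u^3 - 4u^2 - 3u - 6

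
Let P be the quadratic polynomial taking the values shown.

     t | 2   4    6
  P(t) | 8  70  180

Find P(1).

-5

Using the Lagrange interpolation formula with nodes 2, 4, 6:
  L_0(t) = (t - 4)(t - 6) / 8
  L_1(t) = (t - 2)(t - 6) / -4
  L_2(t) = (t - 2)(t - 4) / 8
Then P(t) = 8·L_0(t) + 70·L_1(t) + 180·L_2(t).
Expanding and collecting terms gives P(t) = 6t^2 - 5t - 6.
Evaluating at t = 1: P(1) = -5.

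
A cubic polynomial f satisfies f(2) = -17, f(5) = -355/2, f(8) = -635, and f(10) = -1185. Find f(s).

Write f(s) = as^3 + bs^2 + cs + d. Substituting each data point gives a linear system:
  8a + 4b + 2c + d = -17
  125a + 25b + 5c + d = -355/2
  512a + 64b + 8c + d = -635
  1000a + 100b + 10c + d = -1185
Solving the system yields a = -1, b = -3/2, c = -4, d = 5.
So f(s) = -s³ - (3/2)s² - 4s + 5.
Check: f(5) = -355/2. ✓

f(s) = -s^3 - (3/2)s^2 - 4s + 5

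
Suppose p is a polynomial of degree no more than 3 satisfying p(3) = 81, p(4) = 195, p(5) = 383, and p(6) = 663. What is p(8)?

Forward differences of the values at s = 3, 4, 5, 6:
  p  : 81  195  383  663
  Δ  : 114  188  280
  Δ^2: 74  92
  Δ^3: 18
The third differences are constant, confirming degree 3.
Interpolating (Newton forward form) and evaluating at s = 8 gives p(8) = 1571.

1571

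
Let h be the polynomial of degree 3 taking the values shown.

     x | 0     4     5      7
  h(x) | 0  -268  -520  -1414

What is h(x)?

h(x) = -4x^3 - x^2 + x

Write h(x) = ax^3 + bx^2 + cx + d. Substituting each data point gives a linear system:
  d = 0
  64a + 16b + 4c + d = -268
  125a + 25b + 5c + d = -520
  343a + 49b + 7c + d = -1414
Solving the system yields a = -4, b = -1, c = 1, d = 0.
So h(x) = -4x^3 - x^2 + x.
Check: h(5) = -520. ✓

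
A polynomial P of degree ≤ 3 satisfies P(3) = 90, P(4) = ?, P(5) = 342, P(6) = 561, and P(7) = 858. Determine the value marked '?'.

189

The 4 known points determine the degree-3 polynomial uniquely.
Write P(n) = an^3 + bn^2 + cn + d. Substituting each data point gives a linear system:
  27a + 9b + 3c + d = 90
  125a + 25b + 5c + d = 342
  216a + 36b + 6c + d = 561
  343a + 49b + 7c + d = 858
Solving the system yields a = 2, b = 3, c = 4, d = -3.
So P(n) = 2n^3 + 3n^2 + 4n - 3.
Then P(4) = 189.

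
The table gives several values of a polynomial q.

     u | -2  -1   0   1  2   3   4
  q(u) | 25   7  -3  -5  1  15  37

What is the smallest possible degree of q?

Forward differences of the values at u = -2, -1, 0, 1, 2, 3, 4:
  q  : 25  7  -3  -5  1  15  37
  Δ  : -18  -10  -2  6  14  22
  Δ^2: 8  8  8  8  8
  Δ^3: 0  0  0  0
  Δ^4: 0  0  0
  Δ^5: 0  0
  Δ^6: 0
The second differences are constant (8) and nonzero, while all higher differences vanish, so the minimal degree is 2.

2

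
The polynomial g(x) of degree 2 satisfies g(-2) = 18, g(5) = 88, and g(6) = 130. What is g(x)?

g(x) = 4x^2 - 2x - 2

Using the Lagrange interpolation formula with nodes -2, 5, 6:
  L_0(x) = (x - 5)(x - 6) / 56
  L_1(x) = (x + 2)(x - 6) / -7
  L_2(x) = (x + 2)(x - 5) / 8
Then g(x) = 18·L_0(x) + 88·L_1(x) + 130·L_2(x).
Expanding and collecting terms gives g(x) = 4x^2 - 2x - 2.
Check: g(5) = 88. ✓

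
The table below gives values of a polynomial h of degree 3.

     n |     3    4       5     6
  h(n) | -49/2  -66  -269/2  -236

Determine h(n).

h(n) = -n^3 - (3/2)n^2 + 6n - 2

Write h(n) = an^3 + bn^2 + cn + d. Substituting each data point gives a linear system:
  27a + 9b + 3c + d = -49/2
  64a + 16b + 4c + d = -66
  125a + 25b + 5c + d = -269/2
  216a + 36b + 6c + d = -236
Solving the system yields a = -1, b = -3/2, c = 6, d = -2.
So h(n) = -n^3 - (3/2)n^2 + 6n - 2.
Check: h(4) = -66. ✓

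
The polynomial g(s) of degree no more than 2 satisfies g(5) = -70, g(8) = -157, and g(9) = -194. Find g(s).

Write g(s) = as^2 + bs + c. Substituting each data point gives a linear system:
  25a + 5b + c = -70
  64a + 8b + c = -157
  81a + 9b + c = -194
Solving the system yields a = -2, b = -3, c = -5.
So g(s) = -2s^2 - 3s - 5.
Check: g(9) = -194. ✓

g(s) = -2s^2 - 3s - 5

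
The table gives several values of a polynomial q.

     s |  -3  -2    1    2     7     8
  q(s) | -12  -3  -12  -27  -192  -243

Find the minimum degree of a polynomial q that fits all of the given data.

Divided differences on the nodes -3, -2, 1, 2, 7, 8:
  order 0: -12  -3  -12  -27  -192  -243
  order 1: 9  -3  -15  -33  -51
  order 2: -3  -3  -3  -3
  order 3: 0  0  0
  order 4: 0  0
  order 5: 0
The order-2 divided differences are all -3 (nonzero) and every higher order vanishes, so the data lies on a polynomial of degree exactly 2.

2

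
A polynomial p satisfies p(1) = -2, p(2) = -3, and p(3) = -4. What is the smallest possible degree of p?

Forward differences of the values at x = 1, 2, 3:
  p  : -2  -3  -4
  Δ  : -1  -1
  Δ^2: 0
The first differences are constant (-1) and nonzero, while all higher differences vanish, so the minimal degree is 1.

1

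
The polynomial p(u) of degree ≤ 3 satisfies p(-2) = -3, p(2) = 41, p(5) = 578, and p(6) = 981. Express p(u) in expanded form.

p(u) = 4u^3 + 4u^2 - 5u + 3

Write p(u) = au^3 + bu^2 + cu + d. Substituting each data point gives a linear system:
  -8a + 4b - 2c + d = -3
  8a + 4b + 2c + d = 41
  125a + 25b + 5c + d = 578
  216a + 36b + 6c + d = 981
Solving the system yields a = 4, b = 4, c = -5, d = 3.
So p(u) = 4u^3 + 4u^2 - 5u + 3.
Check: p(6) = 981. ✓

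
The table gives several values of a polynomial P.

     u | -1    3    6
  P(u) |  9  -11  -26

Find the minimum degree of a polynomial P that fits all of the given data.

Divided differences on the nodes -1, 3, 6:
  order 0: 9  -11  -26
  order 1: -5  -5
  order 2: 0
The order-1 divided differences are all -5 (nonzero) and every higher order vanishes, so the data lies on a polynomial of degree exactly 1.

1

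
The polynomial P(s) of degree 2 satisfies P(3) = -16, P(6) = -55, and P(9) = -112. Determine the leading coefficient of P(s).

-1

Write P(s) = as^2 + bs + c. Substituting each data point gives a linear system:
  9a + 3b + c = -16
  36a + 6b + c = -55
  81a + 9b + c = -112
Solving the system yields a = -1, b = -4, c = 5.
So P(s) = -s^2 - 4s + 5.
The leading coefficient is -1.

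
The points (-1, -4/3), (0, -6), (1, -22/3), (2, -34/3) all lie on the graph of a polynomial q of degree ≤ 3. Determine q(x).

q(x) = -x^3 + (5/3)x^2 - 2x - 6

Using the Lagrange interpolation formula with nodes -1, 0, 1, 2:
  L_0(x) = x(x - 1)(x - 2) / -6
  L_1(x) = (x + 1)(x - 1)(x - 2) / 2
  L_2(x) = (x + 1)x(x - 2) / -2
  L_3(x) = (x + 1)x(x - 1) / 6
Then q(x) = -4/3·L_0(x) - 6·L_1(x) - 22/3·L_2(x) - 34/3·L_3(x).
Expanding and collecting terms gives q(x) = -x^3 + (5/3)x^2 - 2x - 6.
Check: q(2) = -34/3. ✓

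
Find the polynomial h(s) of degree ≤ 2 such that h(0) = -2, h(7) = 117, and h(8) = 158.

Write h(s) = as^2 + bs + c. Substituting each data point gives a linear system:
  c = -2
  49a + 7b + c = 117
  64a + 8b + c = 158
Solving the system yields a = 3, b = -4, c = -2.
So h(s) = 3s² - 4s - 2.
Check: h(0) = -2. ✓

h(s) = 3s^2 - 4s - 2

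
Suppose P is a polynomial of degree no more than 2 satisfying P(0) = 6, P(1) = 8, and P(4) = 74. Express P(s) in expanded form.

P(s) = 5s^2 - 3s + 6

Using the Lagrange interpolation formula with nodes 0, 1, 4:
  L_0(s) = (s - 1)(s - 4) / 4
  L_1(s) = s(s - 4) / -3
  L_2(s) = s(s - 1) / 12
Then P(s) = 6·L_0(s) + 8·L_1(s) + 74·L_2(s).
Expanding and collecting terms gives P(s) = 5s^2 - 3s + 6.
Check: P(0) = 6. ✓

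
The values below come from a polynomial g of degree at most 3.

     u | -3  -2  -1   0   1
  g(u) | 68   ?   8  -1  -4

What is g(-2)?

On equispaced nodes a degree-3 polynomial has vanishing fourth forward difference, so
  g(-3) - 4·g(-2) + 6·g(-1) - 4·g(0) + g(1) = 0.
Substituting the known values and solving for g(-2):
  -4·g(-2) = -116
  g(-2) = 29.

29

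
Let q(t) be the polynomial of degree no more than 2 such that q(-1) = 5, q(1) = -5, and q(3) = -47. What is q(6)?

-170

Using the Lagrange interpolation formula with nodes -1, 1, 3:
  L_0(t) = (t - 1)(t - 3) / 8
  L_1(t) = (t + 1)(t - 3) / -4
  L_2(t) = (t + 1)(t - 1) / 8
Then q(t) = 5·L_0(t) - 5·L_1(t) - 47·L_2(t).
Expanding and collecting terms gives q(t) = -4t^2 - 5t + 4.
Evaluating at t = 6: q(6) = -170.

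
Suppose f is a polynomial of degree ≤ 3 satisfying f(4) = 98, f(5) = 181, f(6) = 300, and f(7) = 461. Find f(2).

16

Using the Lagrange interpolation formula with nodes 4, 5, 6, 7:
  L_0(t) = (t - 5)(t - 6)(t - 7) / -6
  L_1(t) = (t - 4)(t - 6)(t - 7) / 2
  L_2(t) = (t - 4)(t - 5)(t - 7) / -2
  L_3(t) = (t - 4)(t - 5)(t - 6) / 6
Then f(t) = 98·L_0(t) + 181·L_1(t) + 300·L_2(t) + 461·L_3(t).
Expanding and collecting terms gives f(t) = t³ + 3t² - 5t + 6.
Evaluating at t = 2: f(2) = 16.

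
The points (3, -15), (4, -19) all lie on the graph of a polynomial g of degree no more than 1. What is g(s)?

g(s) = -4s - 3

Using the Lagrange interpolation formula with nodes 3, 4:
  L_0(s) = (s - 4) / -1
  L_1(s) = (s - 3) / 1
Then g(s) = -15·L_0(s) - 19·L_1(s).
Expanding and collecting terms gives g(s) = -4s - 3.
Check: g(3) = -15. ✓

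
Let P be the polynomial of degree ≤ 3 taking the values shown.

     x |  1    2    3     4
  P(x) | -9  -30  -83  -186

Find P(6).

-614

Write P(x) = ax^3 + bx^2 + cx + d. Substituting each data point gives a linear system:
  a + b + c + d = -9
  8a + 4b + 2c + d = -30
  27a + 9b + 3c + d = -83
  64a + 16b + 4c + d = -186
Solving the system yields a = -3, b = 2, c = -6, d = -2.
So P(x) = -3x^3 + 2x^2 - 6x - 2.
Then P(6) = -614.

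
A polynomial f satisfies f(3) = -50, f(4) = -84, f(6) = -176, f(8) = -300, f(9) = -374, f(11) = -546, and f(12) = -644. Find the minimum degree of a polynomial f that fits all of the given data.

2

Divided differences on the nodes 3, 4, 6, 8, 9, 11, 12:
  order 0: -50  -84  -176  -300  -374  -546  -644
  order 1: -34  -46  -62  -74  -86  -98
  order 2: -4  -4  -4  -4  -4
  order 3: 0  0  0  0
  order 4: 0  0  0
  order 5: 0  0
  order 6: 0
The order-2 divided differences are all -4 (nonzero) and every higher order vanishes, so the data lies on a polynomial of degree exactly 2.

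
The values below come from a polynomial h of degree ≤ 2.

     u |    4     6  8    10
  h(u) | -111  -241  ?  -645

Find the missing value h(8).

The 3 known points determine the degree-2 polynomial uniquely.
Write h(u) = au^2 + bu + c. Substituting each data point gives a linear system:
  16a + 4b + c = -111
  36a + 6b + c = -241
  100a + 10b + c = -645
Solving the system yields a = -6, b = -5, c = 5.
So h(u) = -6u² - 5u + 5.
Then h(8) = -419.

-419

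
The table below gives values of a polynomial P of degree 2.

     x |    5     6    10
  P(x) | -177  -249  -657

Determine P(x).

P(x) = -6x^2 - 6x + 3

Using the Lagrange interpolation formula with nodes 5, 6, 10:
  L_0(x) = (x - 6)(x - 10) / 5
  L_1(x) = (x - 5)(x - 10) / -4
  L_2(x) = (x - 5)(x - 6) / 20
Then P(x) = -177·L_0(x) - 249·L_1(x) - 657·L_2(x).
Expanding and collecting terms gives P(x) = -6x^2 - 6x + 3.
Check: P(6) = -249. ✓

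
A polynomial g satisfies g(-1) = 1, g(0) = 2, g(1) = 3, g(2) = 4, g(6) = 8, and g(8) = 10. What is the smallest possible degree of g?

1

Divided differences on the nodes -1, 0, 1, 2, 6, 8:
  order 0: 1  2  3  4  8  10
  order 1: 1  1  1  1  1
  order 2: 0  0  0  0
  order 3: 0  0  0
  order 4: 0  0
  order 5: 0
The order-1 divided differences are all 1 (nonzero) and every higher order vanishes, so the data lies on a polynomial of degree exactly 1.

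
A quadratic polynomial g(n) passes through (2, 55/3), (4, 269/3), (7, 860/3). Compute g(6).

209

Write g(n) = an^2 + bn + c. Substituting each data point gives a linear system:
  4a + 2b + c = 55/3
  16a + 4b + c = 269/3
  49a + 7b + c = 860/3
Solving the system yields a = 6, b = -1/3, c = -5.
So g(n) = 6n^2 - (1/3)n - 5.
Then g(6) = 209.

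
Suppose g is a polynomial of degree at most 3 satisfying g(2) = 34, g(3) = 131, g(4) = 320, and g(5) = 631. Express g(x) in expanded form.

Write g(x) = ax^3 + bx^2 + cx + d. Substituting each data point gives a linear system:
  8a + 4b + 2c + d = 34
  27a + 9b + 3c + d = 131
  64a + 16b + 4c + d = 320
  125a + 25b + 5c + d = 631
Solving the system yields a = 5, b = 1, c = -3, d = -4.
So g(x) = 5x^3 + x^2 - 3x - 4.
Check: g(5) = 631. ✓

g(x) = 5x^3 + x^2 - 3x - 4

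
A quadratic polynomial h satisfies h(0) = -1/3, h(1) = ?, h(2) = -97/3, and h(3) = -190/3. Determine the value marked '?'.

On equispaced nodes a degree-2 polynomial has vanishing third forward difference, so
  - h(0) + 3·h(1) - 3·h(2) + h(3) = 0.
Substituting the known values and solving for h(1):
  3·h(1) = -34
  h(1) = -34/3.

-34/3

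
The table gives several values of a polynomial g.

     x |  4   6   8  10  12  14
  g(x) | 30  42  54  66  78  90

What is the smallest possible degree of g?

1

Forward differences of the values at x = 4, 6, 8, 10, 12, 14:
  g  : 30  42  54  66  78  90
  Δ  : 12  12  12  12  12
  Δ^2: 0  0  0  0
  Δ^3: 0  0  0
  Δ^4: 0  0
  Δ^5: 0
The first differences are constant (12) and nonzero, while all higher differences vanish, so the minimal degree is 1.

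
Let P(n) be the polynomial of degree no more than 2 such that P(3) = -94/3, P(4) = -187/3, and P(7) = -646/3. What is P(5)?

Write P(n) = an^2 + bn + c. Substituting each data point gives a linear system:
  9a + 3b + c = -94/3
  16a + 4b + c = -187/3
  49a + 7b + c = -646/3
Solving the system yields a = -5, b = 4, c = 5/3.
So P(n) = -5n^2 + 4n + 5/3.
Then P(5) = -310/3.

-310/3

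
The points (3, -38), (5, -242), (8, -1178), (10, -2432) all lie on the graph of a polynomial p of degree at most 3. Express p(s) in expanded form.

Using the Lagrange interpolation formula with nodes 3, 5, 8, 10:
  L_0(s) = (s - 5)(s - 8)(s - 10) / -70
  L_1(s) = (s - 3)(s - 8)(s - 10) / 30
  L_2(s) = (s - 3)(s - 5)(s - 10) / -30
  L_3(s) = (s - 3)(s - 5)(s - 8) / 70
Then p(s) = -38·L_0(s) - 242·L_1(s) - 1178·L_2(s) - 2432·L_3(s).
Expanding and collecting terms gives p(s) = -3s³ + 6s² - 3s - 2.
Check: p(10) = -2432. ✓

p(s) = -3s^3 + 6s^2 - 3s - 2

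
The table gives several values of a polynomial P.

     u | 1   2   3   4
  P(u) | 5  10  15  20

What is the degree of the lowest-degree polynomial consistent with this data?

Forward differences of the values at u = 1, 2, 3, 4:
  P  : 5  10  15  20
  Δ  : 5  5  5
  Δ^2: 0  0
  Δ^3: 0
The first differences are constant (5) and nonzero, while all higher differences vanish, so the minimal degree is 1.

1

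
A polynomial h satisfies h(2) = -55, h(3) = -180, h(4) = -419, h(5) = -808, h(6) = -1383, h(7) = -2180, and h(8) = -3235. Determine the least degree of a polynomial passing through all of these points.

Divided differences on the nodes 2, 3, 4, 5, 6, 7, 8:
  order 0: -55  -180  -419  -808  -1383  -2180  -3235
  order 1: -125  -239  -389  -575  -797  -1055
  order 2: -57  -75  -93  -111  -129
  order 3: -6  -6  -6  -6
  order 4: 0  0  0
  order 5: 0  0
  order 6: 0
The order-3 divided differences are all -6 (nonzero) and every higher order vanishes, so the data lies on a polynomial of degree exactly 3.

3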